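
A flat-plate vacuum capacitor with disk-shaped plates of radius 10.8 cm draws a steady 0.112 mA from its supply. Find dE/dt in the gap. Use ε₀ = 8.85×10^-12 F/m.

3.45×10^8 V/(m·s)

Charge continuity gives I_d = I = 1.12×10^-4 A between the plates.
Inverting I_d = ε₀ A dE/dt gives dE/dt = 1.12×10^-4 / (8.85×10^-12 · 0.03664) = 3.45×10^8 V/(m·s).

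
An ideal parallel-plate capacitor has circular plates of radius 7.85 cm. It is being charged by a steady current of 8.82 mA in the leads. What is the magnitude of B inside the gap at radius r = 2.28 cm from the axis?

No conduction current crosses the gap, so I_d there equals the 8.82×10^-3 A in the leads.
∮B·dl = μ₀ I_d,enc with I_d,enc = I_d r²/R² = 7.440×10^-4 A; so B = μ₀ I_d,enc/(2πr) = 6.53×10^-9 T.

6.53×10^-9 T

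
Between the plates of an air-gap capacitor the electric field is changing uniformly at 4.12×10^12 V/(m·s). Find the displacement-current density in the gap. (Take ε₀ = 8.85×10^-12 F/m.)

J_d = ε₀ dE/dt = (8.85×10^-12)(4.12×10^12) = 36.5 A/m².

36.5 A/m²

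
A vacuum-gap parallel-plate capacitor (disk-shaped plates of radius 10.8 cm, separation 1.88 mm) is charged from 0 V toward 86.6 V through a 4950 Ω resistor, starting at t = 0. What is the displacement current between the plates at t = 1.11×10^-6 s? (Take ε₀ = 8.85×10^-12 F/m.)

4.77×10^-3 A

C = ε₀A/d = (8.85×10^-12)(0.03664)/(1.88×10^-3) = 1.725×10^-10 F and τ = RC = 8.539×10^-7 s. I_d in the gap equals the RC charging current.
I_d(t) = (V₀/R) e^(−t/τ) = 0.01749 · e^(−1.300) = 4.77×10^-3 A.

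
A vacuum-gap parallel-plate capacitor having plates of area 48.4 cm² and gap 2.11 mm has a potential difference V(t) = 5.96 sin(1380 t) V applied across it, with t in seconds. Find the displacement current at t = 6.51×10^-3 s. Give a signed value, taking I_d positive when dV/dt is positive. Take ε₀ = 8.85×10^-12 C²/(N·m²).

-1.51×10^-7 A

C = ε₀A/d = (8.85×10^-12)(4.84×10^-3)/(2.11×10^-3) = 2.030×10^-11 F. dV/dt = V₀ω·cos(ωt); at ωt = 8.9838 rad this factor is -0.9043.
I_d = C dV/dt = (2.030×10^-11)(5.96)(1380)(-0.9043) = -1.51×10^-7 A.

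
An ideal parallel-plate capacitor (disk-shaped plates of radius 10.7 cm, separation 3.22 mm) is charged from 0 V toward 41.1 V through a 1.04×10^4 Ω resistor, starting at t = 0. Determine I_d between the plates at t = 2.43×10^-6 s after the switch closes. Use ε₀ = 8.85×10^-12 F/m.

3.72×10^-4 A

C = ε₀A/d = (8.85×10^-12)(0.03597)/(3.22×10^-3) = 9.886×10^-11 F and τ = RC = 1.028×10^-6 s. I_d in the gap equals the RC charging current.
I_d(t) = (V₀/R) e^(−t/τ) = 3.952×10^-3 · e^(−2.364) = 3.72×10^-4 A.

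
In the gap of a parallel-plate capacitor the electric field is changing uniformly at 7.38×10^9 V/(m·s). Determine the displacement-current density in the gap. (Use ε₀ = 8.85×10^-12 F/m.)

0.0653 A/m²

J_d = ε₀ ∂E/∂t, so J_d = 0.0653 A/m².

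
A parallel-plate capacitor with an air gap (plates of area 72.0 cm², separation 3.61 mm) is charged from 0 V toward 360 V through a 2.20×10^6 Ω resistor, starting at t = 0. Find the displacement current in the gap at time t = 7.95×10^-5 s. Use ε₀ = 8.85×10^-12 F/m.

C = ε₀A/d = (8.85×10^-12)(7.20×10^-3)/(3.61×10^-3) = 1.765×10^-11 F and τ = RC = 3.883×10^-5 s. I_d in the gap equals the RC charging current.
I_d(t) = (V₀/R) e^(−t/τ) = 1.636×10^-4 · e^(−2.047) = 2.11×10^-5 A.

2.11×10^-5 A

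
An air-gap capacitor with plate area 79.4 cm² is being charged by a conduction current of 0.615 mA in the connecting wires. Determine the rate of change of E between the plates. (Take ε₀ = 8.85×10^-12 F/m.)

Charge continuity gives I_d = I = 6.15×10^-4 A between the plates.
Then dE/dt = I_d/(ε₀A) = 8.75×10^9 V/(m·s).

8.75×10^9 V/(m·s)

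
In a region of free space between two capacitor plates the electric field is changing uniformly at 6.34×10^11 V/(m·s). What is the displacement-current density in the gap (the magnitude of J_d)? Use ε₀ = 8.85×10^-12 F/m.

The displacement-current density is ε₀ ∂E/∂t = (8.85×10^-12)(6.34×10^11) = 5.61 A/m².

5.61 A/m²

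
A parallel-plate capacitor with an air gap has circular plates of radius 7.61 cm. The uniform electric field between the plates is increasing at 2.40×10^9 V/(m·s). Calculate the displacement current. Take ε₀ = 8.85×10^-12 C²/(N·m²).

3.86×10^-4 A

I_d = ε₀ A (dE/dt) = (8.85×10^-12)(0.01819 m²)(2.40×10^9) = 3.86×10^-4 A.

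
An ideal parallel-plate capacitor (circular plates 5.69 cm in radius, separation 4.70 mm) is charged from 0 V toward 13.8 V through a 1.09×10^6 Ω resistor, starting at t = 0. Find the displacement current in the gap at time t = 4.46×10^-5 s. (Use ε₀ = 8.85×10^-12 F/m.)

With C = ε₀A/d = (8.85×10^-12)(0.01017)/(4.70×10^-3) = 1.915×10^-11 F, the time constant is τ = RC = 2.087×10^-5 s, so t/τ = 2.137 and e^(−t/τ) = 0.1180.
I_d = I_cond = (V₀/R) e^(−t/τ) = (1.266×10^-5)(0.1180) = 1.49×10^-6 A.

1.49×10^-6 A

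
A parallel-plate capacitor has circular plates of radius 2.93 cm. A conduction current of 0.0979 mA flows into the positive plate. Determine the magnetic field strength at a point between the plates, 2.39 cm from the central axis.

5.45×10^-10 T

By continuity the displacement current in the gap matches the conduction current: I_d = 9.79×10^-5 A.
An Ampèrian loop of radius r encloses a fraction (r/R)² of I_d. Then B·2πr = μ₀ I_d (r/R)², giving B = μ₀ I_d r/(2πR²) = 5.45×10^-10 T.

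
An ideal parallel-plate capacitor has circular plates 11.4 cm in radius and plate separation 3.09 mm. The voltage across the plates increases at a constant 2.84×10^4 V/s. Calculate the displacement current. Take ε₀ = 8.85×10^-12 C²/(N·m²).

3.32×10^-6 A

The field between the plates is E = V/d, so dE/dt = (2.84×10^4)/(3.09×10^-3 m) = 9.191×10^6 V/(m·s).
I_d = ε₀ A (dE/dt) = (8.85×10^-12)(0.04083)(9.191×10^6) = 3.32×10^-6 A.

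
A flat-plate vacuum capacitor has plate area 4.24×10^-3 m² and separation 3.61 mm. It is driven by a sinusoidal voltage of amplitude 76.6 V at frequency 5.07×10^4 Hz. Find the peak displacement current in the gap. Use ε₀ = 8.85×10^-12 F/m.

(dE/dt)_max = V₀ω/d = 6.760×10^9 V/(m·s); ω = 2πf = 3.186×10^5 rad/s.
I_d,max = ε₀ A (dE/dt)_max = (8.85×10^-12)(4.24×10^-3)(6.760×10^9) = 2.54×10^-4 A.

2.54×10^-4 A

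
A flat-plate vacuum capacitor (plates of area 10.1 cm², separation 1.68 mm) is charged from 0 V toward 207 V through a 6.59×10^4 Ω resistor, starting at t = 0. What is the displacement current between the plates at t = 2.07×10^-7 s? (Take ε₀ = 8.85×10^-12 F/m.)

C = ε₀A/d = (8.85×10^-12)(1.01×10^-3)/(1.68×10^-3) = 5.321×10^-12 F and τ = RC = 3.507×10^-7 s. I_d in the gap equals the RC charging current.
I_d(t) = (V₀/R) e^(−t/τ) = 3.141×10^-3 · e^(−0.5902) = 1.74×10^-3 A.

1.74×10^-3 A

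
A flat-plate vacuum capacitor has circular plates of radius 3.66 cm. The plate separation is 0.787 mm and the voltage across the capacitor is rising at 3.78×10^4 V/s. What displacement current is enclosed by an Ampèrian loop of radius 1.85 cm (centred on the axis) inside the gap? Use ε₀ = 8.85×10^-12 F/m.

4.57×10^-7 A

dE/dt = (dV/dt)/d = 4.803×10^7 V/(m·s); I_d = ε₀(πR²)(dE/dt) = (8.85×10^-12)(4.208×10^-3)(4.803×10^7) = 1.789×10^-6 A.
Through an area πr² the displacement current is I_d·(πr²/πR²) = I_d (r/R)² = 4.57×10^-7 A.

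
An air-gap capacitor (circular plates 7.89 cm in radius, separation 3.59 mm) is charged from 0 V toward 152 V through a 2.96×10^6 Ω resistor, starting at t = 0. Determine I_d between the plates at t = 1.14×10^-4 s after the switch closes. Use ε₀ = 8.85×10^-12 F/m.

2.31×10^-5 A

C = ε₀A/d = (8.85×10^-12)(0.01956)/(3.59×10^-3) = 4.822×10^-11 F and τ = RC = 1.427×10^-4 s. I_d in the gap equals the RC charging current.
I_d(t) = (V₀/R) e^(−t/τ) = 5.135×10^-5 · e^(−0.7989) = 2.31×10^-5 A.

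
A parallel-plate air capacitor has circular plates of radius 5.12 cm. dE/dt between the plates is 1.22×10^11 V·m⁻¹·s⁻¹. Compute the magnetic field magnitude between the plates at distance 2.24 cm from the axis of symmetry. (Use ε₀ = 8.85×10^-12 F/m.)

Through the whole plate area (πR² = 8.235×10^-3 m²), I_d = ε₀ πR² dE/dt = 8.891×10^-3 A.
For r < R the Ampère–Maxwell law gives B(2πr) = μ₀ I_d (r²/R²), so B = μ₀ I_d r/(2πR²) = (4π×10^-7)(8.891×10^-3)(0.0224)/(2π·0.0512²) = 1.52×10^-8 T.

1.52×10^-8 T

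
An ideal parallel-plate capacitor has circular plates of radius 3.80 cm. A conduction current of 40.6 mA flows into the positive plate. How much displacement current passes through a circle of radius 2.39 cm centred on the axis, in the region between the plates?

Between the plates the displacement current equals the wire current: I_d = 40.6 mA = 0.0406 A.
The field is uniform, so I_d,enc = I_d (r/R)² = (0.0406)(2.39/3.80)² = 0.0161 A.

0.0161 A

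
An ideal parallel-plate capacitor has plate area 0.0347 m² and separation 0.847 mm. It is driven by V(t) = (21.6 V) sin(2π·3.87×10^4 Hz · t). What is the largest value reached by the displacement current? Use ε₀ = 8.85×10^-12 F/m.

(dE/dt)_max = V₀ω/d = 6.202×10^9 V/(m·s); ω = 2πf = 2.432×10^5 rad/s.
I_d,max = ε₀ A (dE/dt)_max = (8.85×10^-12)(0.0347)(6.202×10^9) = 1.90×10^-3 A.

1.90×10^-3 A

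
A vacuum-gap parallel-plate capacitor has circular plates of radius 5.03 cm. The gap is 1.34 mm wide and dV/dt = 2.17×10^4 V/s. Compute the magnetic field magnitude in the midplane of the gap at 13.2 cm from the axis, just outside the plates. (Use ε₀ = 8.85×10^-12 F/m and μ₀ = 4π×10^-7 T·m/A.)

1.73×10^-12 T

I_d = C dV/dt with C = ε₀πR²/d = 5.250×10^-11 F, so I_d = (5.250×10^-11)(2.17×10^4) = 1.139×10^-6 A.
With r > R the enclosed displacement current is the full I_d; B = μ₀ I_d / (2πr) = 1.73×10^-12 T.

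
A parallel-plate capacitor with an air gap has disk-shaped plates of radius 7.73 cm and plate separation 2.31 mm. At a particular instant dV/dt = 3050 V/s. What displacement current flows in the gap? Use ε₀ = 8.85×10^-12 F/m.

2.19×10^-7 A

The displacement current equals the charging current C dV/dt. With C = ε₀A/d = (8.85×10^-12)(0.01877)/(2.31×10^-3) = 7.191×10^-11 F, I_d = (7.191×10^-11)(3050) = 2.19×10^-7 A.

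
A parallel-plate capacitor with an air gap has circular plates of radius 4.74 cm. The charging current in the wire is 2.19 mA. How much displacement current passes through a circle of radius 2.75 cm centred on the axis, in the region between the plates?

7.37×10^-4 A

By continuity the displacement current in the gap matches the conduction current: I_d = 2.19×10^-3 A.
The field is uniform, so I_d,enc = I_d (r/R)² = (2.19×10^-3)(2.75/4.74)² = 7.37×10^-4 A.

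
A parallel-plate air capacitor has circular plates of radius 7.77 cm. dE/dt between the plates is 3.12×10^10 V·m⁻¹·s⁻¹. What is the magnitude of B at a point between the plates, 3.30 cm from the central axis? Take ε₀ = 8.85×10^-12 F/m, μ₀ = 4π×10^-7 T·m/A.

5.73×10^-9 T

Through the whole plate area (πR² = 0.01897 m²), I_d = ε₀ πR² dE/dt = 5.238×10^-3 A.
An Ampèrian loop of radius r encloses a fraction (r/R)² of I_d. Then B·2πr = μ₀ I_d (r/R)², giving B = μ₀ I_d r/(2πR²) = 5.73×10^-9 T.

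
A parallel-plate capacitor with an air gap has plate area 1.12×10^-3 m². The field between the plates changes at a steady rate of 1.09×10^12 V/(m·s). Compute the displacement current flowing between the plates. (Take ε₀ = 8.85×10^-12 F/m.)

0.0108 A

With a uniform field, Φ_E = EA, so I_d = ε₀ A dE/dt = 0.0108 A.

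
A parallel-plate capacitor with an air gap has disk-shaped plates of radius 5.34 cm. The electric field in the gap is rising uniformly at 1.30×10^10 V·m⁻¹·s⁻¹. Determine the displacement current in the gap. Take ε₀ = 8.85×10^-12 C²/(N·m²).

1.03×10^-3 A

The displacement current is ε₀ times dΦ_E/dt = ε₀ A dE/dt = (8.85×10^-12)(8.958×10^-3)(1.30×10^10) = 1.03×10^-3 A.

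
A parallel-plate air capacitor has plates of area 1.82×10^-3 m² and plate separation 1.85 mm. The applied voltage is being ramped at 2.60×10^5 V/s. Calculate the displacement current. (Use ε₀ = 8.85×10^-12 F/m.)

2.26×10^-6 A

The field between the plates is E = V/d, so dE/dt = (2.60×10^5)/(1.85×10^-3 m) = 1.405×10^8 V/(m·s).
I_d = ε₀ A (dE/dt) = (8.85×10^-12)(1.82×10^-3)(1.405×10^8) = 2.26×10^-6 A.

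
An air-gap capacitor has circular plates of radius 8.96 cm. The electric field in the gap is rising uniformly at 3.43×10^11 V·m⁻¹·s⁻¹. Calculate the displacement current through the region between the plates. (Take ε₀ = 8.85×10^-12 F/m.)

I_d = ε₀ A (dE/dt) = (8.85×10^-12)(0.02522 m²)(3.43×10^11) = 0.0766 A.

0.0766 A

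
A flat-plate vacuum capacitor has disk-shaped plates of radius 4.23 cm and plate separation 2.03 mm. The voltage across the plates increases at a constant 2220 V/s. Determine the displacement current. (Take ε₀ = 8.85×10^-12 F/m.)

5.44×10^-8 A

The field between the plates is E = V/d, so dE/dt = (2220)/(2.03×10^-3 m) = 1.094×10^6 V/(m·s).
I_d = ε₀ A (dE/dt) = (8.85×10^-12)(5.621×10^-3)(1.094×10^6) = 5.44×10^-8 A.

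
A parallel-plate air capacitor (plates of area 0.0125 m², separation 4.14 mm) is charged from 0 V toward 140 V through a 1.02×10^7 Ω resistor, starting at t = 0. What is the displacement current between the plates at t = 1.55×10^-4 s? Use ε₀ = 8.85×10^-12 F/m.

With C = ε₀A/d = (8.85×10^-12)(0.0125)/(4.14×10^-3) = 2.672×10^-11 F, the time constant is τ = RC = 2.725×10^-4 s, so t/τ = 0.5688 and e^(−t/τ) = 0.5662.
I_d = I_cond = (V₀/R) e^(−t/τ) = (1.373×10^-5)(0.5662) = 7.77×10^-6 A.

7.77×10^-6 A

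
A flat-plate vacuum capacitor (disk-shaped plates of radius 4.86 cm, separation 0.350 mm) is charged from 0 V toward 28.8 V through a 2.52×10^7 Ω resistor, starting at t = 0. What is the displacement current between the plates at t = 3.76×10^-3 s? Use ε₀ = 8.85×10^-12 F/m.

C = ε₀A/d = (8.85×10^-12)(7.420×10^-3)/(3.50×10^-4) = 1.876×10^-10 F, so τ = RC = 4.728×10^-3 s.
The conduction current is I(t) = (V₀/R) e^(−t/τ), and the displacement current between the plates equals it.
t/τ = 0.7953; I_d = (28.8/2.52×10^7) · e^(−0.7953) = (1.143×10^-6)(0.4514) = 5.16×10^-7 A.

5.16×10^-7 A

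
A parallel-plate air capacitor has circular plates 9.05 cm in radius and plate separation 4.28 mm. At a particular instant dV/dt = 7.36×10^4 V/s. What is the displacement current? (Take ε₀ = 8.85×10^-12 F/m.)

3.92×10^-6 A

E = V/d so dE/dt = (dV/dt)/d = 1.720×10^7 V/(m·s), and I_d = ε₀ A dE/dt = (8.85×10^-12)(0.02573)(1.720×10^7) = 3.92×10^-6 A.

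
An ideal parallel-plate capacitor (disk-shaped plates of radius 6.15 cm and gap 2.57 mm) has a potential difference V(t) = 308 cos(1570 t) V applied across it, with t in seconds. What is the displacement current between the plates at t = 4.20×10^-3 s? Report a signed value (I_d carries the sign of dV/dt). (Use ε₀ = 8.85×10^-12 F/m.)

-6.05×10^-6 A

C = ε₀A/d = (8.85×10^-12)(0.01188)/(2.57×10^-3) = 4.091×10^-11 F. dV/dt = V₀ω·−sin(ωt); at ωt = 6.594 rad this factor is -0.3058.
I_d = C dV/dt = (4.091×10^-11)(308)(1570)(-0.3058) = -6.05×10^-6 A.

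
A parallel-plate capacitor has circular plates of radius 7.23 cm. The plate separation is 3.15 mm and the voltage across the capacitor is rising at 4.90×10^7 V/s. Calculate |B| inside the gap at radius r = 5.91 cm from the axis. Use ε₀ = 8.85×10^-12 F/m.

I_d = C dV/dt with C = ε₀πR²/d = 4.613×10^-11 F, so I_d = (4.613×10^-11)(4.90×10^7) = 2.260×10^-3 A.
For r < R the Ampère–Maxwell law gives B(2πr) = μ₀ I_d (r²/R²), so B = μ₀ I_d r/(2πR²) = (4π×10^-7)(2.260×10^-3)(0.0591)/(2π·0.0723²) = 5.11×10^-9 T.

5.11×10^-9 T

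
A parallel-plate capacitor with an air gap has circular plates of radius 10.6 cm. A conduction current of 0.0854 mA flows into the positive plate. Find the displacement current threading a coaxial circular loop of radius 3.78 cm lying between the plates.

1.09×10^-5 A

By continuity the displacement current in the gap matches the conduction current: I_d = 8.54×10^-5 A.
The field is uniform, so I_d,enc = I_d (r/R)² = (8.54×10^-5)(3.78/10.6)² = 1.09×10^-5 A.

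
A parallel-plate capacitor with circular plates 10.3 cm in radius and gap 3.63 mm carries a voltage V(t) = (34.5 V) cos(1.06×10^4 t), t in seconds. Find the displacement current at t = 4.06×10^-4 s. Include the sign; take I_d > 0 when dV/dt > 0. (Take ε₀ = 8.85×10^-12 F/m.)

2.73×10^-5 A

dV/dt = (34.5)(1.06×10^4)·−sin(4.3036) = 3.356×10^5 V/s.
I_d = C dV/dt with C = ε₀A/d = (8.85×10^-12)(0.03333)/(3.63×10^-3) = 8.126×10^-11 F, so I_d = (8.126×10^-11)(3.356×10^5) = 2.73×10^-5 A.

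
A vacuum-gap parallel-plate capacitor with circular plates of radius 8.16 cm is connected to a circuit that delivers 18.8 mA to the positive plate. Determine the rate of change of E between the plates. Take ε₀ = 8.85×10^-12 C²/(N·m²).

The displacement current between the plates equals the conduction current, I_d = 18.8 mA.
Since I_d = ε₀ A dE/dt, dE/dt = I_d/(ε₀A) = (0.0188)/((8.85×10^-12)(0.02092)) = 1.02×10^11 V/(m·s).

1.02×10^11 V/(m·s)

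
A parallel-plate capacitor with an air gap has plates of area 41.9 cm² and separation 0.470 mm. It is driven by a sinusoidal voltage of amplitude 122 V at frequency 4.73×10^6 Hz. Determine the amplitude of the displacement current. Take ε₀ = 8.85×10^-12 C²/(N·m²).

0.286 A

C = ε₀A/d = (8.85×10^-12)(4.19×10^-3)/(4.70×10^-4) = 7.890×10^-11 F; ω = 2πf = 2.972×10^7 rad/s.
I_d = C dV/dt, so |I_d|_max = C V₀ ω = (7.890×10^-11)(122)(2.972×10^7) = 0.286 A.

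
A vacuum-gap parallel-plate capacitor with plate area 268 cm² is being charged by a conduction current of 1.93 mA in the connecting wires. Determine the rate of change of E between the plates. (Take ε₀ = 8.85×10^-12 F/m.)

8.14×10^9 V/(m·s)

By continuity, I_d in the gap equals the 1.93 mA flowing in the wire.
Inverting I_d = ε₀ A dE/dt gives dE/dt = 1.93×10^-3 / (8.85×10^-12 · 0.0268) = 8.14×10^9 V/(m·s).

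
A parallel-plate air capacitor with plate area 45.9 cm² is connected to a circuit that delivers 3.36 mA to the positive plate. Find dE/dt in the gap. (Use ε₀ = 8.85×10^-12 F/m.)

Charge continuity gives I_d = I = 3.36×10^-3 A between the plates.
Since I_d = ε₀ A dE/dt, dE/dt = I_d/(ε₀A) = (3.36×10^-3)/((8.85×10^-12)(4.59×10^-3)) = 8.27×10^10 V/(m·s).

8.27×10^10 V/(m·s)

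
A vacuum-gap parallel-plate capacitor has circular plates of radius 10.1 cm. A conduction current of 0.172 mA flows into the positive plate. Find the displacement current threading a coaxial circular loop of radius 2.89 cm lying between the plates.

By continuity the displacement current in the gap matches the conduction current: I_d = 1.72×10^-4 A.
Since J_d is uniform, the enclosed fraction is (r/R)² = 0.08188, giving I_d,enc = 1.41×10^-5 A.

1.41×10^-5 A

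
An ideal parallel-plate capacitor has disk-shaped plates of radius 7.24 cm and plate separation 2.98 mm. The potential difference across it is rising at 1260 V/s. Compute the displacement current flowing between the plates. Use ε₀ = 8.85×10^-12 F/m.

C = ε₀A/d = (8.85×10^-12)(0.01647)/(2.98×10^-3) = 4.891×10^-11 F.
I_d = C dV/dt = (4.891×10^-11)(1260) = 6.16×10^-8 A.

6.16×10^-8 A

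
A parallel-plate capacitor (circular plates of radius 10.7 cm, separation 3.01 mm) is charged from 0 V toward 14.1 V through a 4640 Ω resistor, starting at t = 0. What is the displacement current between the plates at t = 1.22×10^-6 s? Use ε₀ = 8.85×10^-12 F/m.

C = ε₀A/d = (8.85×10^-12)(0.03597)/(3.01×10^-3) = 1.058×10^-10 F, so τ = RC = 4.909×10^-7 s.
The conduction current is I(t) = (V₀/R) e^(−t/τ), and the displacement current between the plates equals it.
t/τ = 2.485; I_d = (14.1/4640) · e^(−2.485) = (3.039×10^-3)(0.08333) = 2.53×10^-4 A.

2.53×10^-4 A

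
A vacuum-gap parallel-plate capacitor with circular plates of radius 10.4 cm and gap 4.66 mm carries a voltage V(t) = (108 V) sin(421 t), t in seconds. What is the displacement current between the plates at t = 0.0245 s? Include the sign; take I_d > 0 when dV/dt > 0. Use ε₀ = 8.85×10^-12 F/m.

-1.85×10^-6 A

dV/dt = (108)(421)·cos(10.3145) = -2.863×10^4 V/s.
I_d = C dV/dt with C = ε₀A/d = (8.85×10^-12)(0.03398)/(4.66×10^-3) = 6.453×10^-11 F, so I_d = (6.453×10^-11)(-2.863×10^4) = -1.85×10^-6 A.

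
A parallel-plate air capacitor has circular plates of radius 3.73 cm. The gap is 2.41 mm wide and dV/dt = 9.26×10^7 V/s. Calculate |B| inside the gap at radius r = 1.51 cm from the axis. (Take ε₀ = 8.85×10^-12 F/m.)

3.23×10^-9 T

With E = V/d, dE/dt = 3.842×10^10 V/(m·s) and πR² = 4.371×10^-3 m², giving I_d = ε₀ πR² dE/dt = 1.486×10^-3 A.
∮B·dl = μ₀ I_d,enc with I_d,enc = I_d r²/R² = 2.435×10^-4 A; so B = μ₀ I_d,enc/(2πr) = 3.23×10^-9 T.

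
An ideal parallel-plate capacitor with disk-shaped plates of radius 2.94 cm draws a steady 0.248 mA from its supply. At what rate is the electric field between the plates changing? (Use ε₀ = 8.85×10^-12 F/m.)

1.03×10^10 V/(m·s)

The displacement current between the plates equals the conduction current, I_d = 0.248 mA.
Inverting I_d = ε₀ A dE/dt gives dE/dt = 2.48×10^-4 / (8.85×10^-12 · 2.715×10^-3) = 1.03×10^10 V/(m·s).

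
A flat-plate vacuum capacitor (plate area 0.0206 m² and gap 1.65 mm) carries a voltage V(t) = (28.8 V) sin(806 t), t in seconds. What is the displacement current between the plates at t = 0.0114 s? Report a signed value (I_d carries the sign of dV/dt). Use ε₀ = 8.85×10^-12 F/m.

C = ε₀A/d = (8.85×10^-12)(0.0206)/(1.65×10^-3) = 1.105×10^-10 F. dV/dt = V₀ω·cos(ωt); at ωt = 9.1884 rad this factor is -0.9722.
I_d = C dV/dt = (1.105×10^-10)(28.8)(806)(-0.9722) = -2.49×10^-6 A.

-2.49×10^-6 A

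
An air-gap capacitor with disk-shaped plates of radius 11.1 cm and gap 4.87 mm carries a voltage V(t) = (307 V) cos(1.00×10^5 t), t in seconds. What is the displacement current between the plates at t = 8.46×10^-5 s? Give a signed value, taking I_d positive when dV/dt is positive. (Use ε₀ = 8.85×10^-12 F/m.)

-1.77×10^-3 A

dV/dt = (307)(1.00×10^5)·−sin(8.46) = -2.523×10^7 V/s.
I_d = C dV/dt with C = ε₀A/d = (8.85×10^-12)(0.03871)/(4.87×10^-3) = 7.035×10^-11 F, so I_d = (7.035×10^-11)(-2.523×10^7) = -1.77×10^-3 A.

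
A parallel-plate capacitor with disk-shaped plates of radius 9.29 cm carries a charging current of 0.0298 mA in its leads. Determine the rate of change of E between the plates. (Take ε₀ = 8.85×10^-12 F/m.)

The displacement current between the plates equals the conduction current, I_d = 0.0298 mA.
Inverting I_d = ε₀ A dE/dt gives dE/dt = 2.98×10^-5 / (8.85×10^-12 · 0.02711) = 1.24×10^8 V/(m·s).

1.24×10^8 V/(m·s)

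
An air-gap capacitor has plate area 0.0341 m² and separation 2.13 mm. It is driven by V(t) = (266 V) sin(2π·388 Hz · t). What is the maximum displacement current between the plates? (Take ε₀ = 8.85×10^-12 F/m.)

9.19×10^-5 A

C = ε₀A/d = (8.85×10^-12)(0.0341)/(2.13×10^-3) = 1.417×10^-10 F; ω = 2πf = 2438 rad/s.
I_d = C dV/dt, so |I_d|_max = C V₀ ω = (1.417×10^-10)(266)(2438) = 9.19×10^-5 A.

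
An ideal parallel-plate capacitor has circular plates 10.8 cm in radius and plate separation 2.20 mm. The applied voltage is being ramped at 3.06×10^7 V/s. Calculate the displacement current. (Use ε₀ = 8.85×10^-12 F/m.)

4.51×10^-3 A

The displacement current equals the charging current C dV/dt. With C = ε₀A/d = (8.85×10^-12)(0.03664)/(2.20×10^-3) = 1.474×10^-10 F, I_d = (1.474×10^-10)(3.06×10^7) = 4.51×10^-3 A.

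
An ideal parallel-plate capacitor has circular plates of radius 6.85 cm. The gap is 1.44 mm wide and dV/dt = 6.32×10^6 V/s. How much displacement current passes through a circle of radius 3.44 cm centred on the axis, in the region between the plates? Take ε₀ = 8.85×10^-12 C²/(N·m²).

I_d = C dV/dt with C = ε₀πR²/d = 9.059×10^-11 F, so I_d = (9.059×10^-11)(6.32×10^6) = 5.725×10^-4 A.
The field is uniform, so I_d,enc = I_d (r/R)² = (5.725×10^-4)(3.44/6.85)² = 1.44×10^-4 A.

1.44×10^-4 A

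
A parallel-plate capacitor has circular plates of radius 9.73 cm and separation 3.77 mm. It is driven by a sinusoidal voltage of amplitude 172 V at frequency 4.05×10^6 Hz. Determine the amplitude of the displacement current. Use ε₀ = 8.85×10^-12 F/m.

0.306 A

(dE/dt)_max = V₀ω/d = 1.161×10^12 V/(m·s); ω = 2πf = 2.545×10^7 rad/s.
I_d,max = ε₀ A (dE/dt)_max = (8.85×10^-12)(0.02974)(1.161×10^12) = 0.306 A.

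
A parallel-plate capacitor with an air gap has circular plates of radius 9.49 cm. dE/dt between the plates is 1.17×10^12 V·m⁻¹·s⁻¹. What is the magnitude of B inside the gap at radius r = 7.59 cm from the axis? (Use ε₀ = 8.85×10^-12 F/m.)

4.94×10^-7 T

Through the whole plate area (πR² = 0.02829 m²), I_d = ε₀ πR² dE/dt = 0.2929 A.
An Ampèrian loop of radius r encloses a fraction (r/R)² of I_d. Then B·2πr = μ₀ I_d (r/R)², giving B = μ₀ I_d r/(2πR²) = 4.94×10^-7 T.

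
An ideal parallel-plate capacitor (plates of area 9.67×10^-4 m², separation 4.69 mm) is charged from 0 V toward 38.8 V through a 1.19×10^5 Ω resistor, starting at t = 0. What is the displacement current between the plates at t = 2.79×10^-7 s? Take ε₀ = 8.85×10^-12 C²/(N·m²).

With C = ε₀A/d = (8.85×10^-12)(9.67×10^-4)/(4.69×10^-3) = 1.825×10^-12 F, the time constant is τ = RC = 2.172×10^-7 s, so t/τ = 1.285 and e^(−t/τ) = 0.2767.
I_d = I_cond = (V₀/R) e^(−t/τ) = (3.261×10^-4)(0.2767) = 9.02×10^-5 A.

9.02×10^-5 A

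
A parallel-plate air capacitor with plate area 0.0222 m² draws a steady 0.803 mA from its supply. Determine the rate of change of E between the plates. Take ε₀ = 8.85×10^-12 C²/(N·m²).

The displacement current between the plates equals the conduction current, I_d = 0.803 mA.
Then dE/dt = I_d/(ε₀A) = 4.09×10^9 V/(m·s).

4.09×10^9 V/(m·s)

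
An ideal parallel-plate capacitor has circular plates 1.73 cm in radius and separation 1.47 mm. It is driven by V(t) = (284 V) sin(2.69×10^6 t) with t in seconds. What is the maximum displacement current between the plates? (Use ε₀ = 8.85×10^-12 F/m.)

C = ε₀A/d = (8.85×10^-12)(9.402×10^-4)/(1.47×10^-3) = 5.660×10^-12 F; ω = 2.69×10^6 rad/s.
I_d = C dV/dt, so |I_d|_max = C V₀ ω = (5.660×10^-12)(284)(2.69×10^6) = 4.32×10^-3 A.

4.32×10^-3 A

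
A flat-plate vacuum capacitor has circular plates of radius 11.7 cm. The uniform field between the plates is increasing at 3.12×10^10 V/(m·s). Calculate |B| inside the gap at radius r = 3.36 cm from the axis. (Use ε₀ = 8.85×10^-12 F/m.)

Through the whole plate area (πR² = 0.04301 m²), I_d = ε₀ πR² dE/dt = 0.01188 A.
For r < R the Ampère–Maxwell law gives B(2πr) = μ₀ I_d (r²/R²), so B = μ₀ I_d r/(2πR²) = (4π×10^-7)(0.01188)(0.0336)/(2π·0.117²) = 5.83×10^-9 T.

5.83×10^-9 T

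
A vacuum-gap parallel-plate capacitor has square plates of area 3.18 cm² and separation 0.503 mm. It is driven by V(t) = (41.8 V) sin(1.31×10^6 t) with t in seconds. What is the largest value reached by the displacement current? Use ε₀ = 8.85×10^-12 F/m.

3.06×10^-4 A

C = ε₀A/d = (8.85×10^-12)(3.18×10^-4)/(5.03×10^-4) = 5.595×10^-12 F; ω = 1.31×10^6 rad/s.
I_d = C dV/dt, so |I_d|_max = C V₀ ω = (5.595×10^-12)(41.8)(1.31×10^6) = 3.06×10^-4 A.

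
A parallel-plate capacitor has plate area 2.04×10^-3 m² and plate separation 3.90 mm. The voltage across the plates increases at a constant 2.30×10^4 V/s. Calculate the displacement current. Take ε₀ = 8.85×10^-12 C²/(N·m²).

1.06×10^-7 A

C = ε₀A/d = (8.85×10^-12)(2.04×10^-3)/(3.90×10^-3) = 4.629×10^-12 F.
I_d = C dV/dt = (4.629×10^-12)(2.30×10^4) = 1.06×10^-7 A.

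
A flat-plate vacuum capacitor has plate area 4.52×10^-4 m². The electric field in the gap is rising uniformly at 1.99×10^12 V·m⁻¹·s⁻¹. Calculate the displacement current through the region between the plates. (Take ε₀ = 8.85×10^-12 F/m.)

The displacement current is ε₀ times dΦ_E/dt = ε₀ A dE/dt = (8.85×10^-12)(4.52×10^-4)(1.99×10^12) = 7.96×10^-3 A.

7.96×10^-3 A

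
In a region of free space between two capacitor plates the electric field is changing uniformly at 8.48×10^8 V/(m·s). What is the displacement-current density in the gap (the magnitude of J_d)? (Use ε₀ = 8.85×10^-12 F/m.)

J_d = ε₀ dE/dt = (8.85×10^-12)(8.48×10^8) = 7.50×10^-3 A/m².

7.50×10^-3 A/m²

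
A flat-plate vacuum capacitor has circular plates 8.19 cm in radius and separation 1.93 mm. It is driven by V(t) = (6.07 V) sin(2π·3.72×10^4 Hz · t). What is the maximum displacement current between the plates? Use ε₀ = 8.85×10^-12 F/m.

(dE/dt)_max = V₀ω/d = 7.350×10^8 V/(m·s); ω = 2πf = 2.337×10^5 rad/s.
I_d,max = ε₀ A (dE/dt)_max = (8.85×10^-12)(0.02107)(7.350×10^8) = 1.37×10^-4 A.

1.37×10^-4 A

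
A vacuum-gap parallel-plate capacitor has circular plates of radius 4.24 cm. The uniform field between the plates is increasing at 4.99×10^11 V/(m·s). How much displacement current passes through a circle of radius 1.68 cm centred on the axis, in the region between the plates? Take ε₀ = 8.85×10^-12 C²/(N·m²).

Through the whole plate area (πR² = 5.648×10^-3 m²), I_d = ε₀ πR² dE/dt = 0.02494 A.
The field is uniform, so I_d,enc = I_d (r/R)² = (0.02494)(1.68/4.24)² = 3.92×10^-3 A.

3.92×10^-3 A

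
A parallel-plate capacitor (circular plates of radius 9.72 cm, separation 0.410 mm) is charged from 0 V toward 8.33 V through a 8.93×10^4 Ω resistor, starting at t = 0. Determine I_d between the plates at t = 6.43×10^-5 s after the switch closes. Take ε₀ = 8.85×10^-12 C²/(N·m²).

3.03×10^-5 A

With C = ε₀A/d = (8.85×10^-12)(0.02968)/(4.10×10^-4) = 6.407×10^-10 F, the time constant is τ = RC = 5.721×10^-5 s, so t/τ = 1.124 and e^(−t/τ) = 0.3250.
I_d = I_cond = (V₀/R) e^(−t/τ) = (9.328×10^-5)(0.3250) = 3.03×10^-5 A.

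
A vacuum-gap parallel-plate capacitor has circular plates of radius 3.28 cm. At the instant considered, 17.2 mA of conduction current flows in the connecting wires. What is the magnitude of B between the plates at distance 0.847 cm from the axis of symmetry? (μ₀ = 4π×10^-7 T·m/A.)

No conduction current crosses the gap, so I_d there equals the 0.0172 A in the leads.
For r < R the Ampère–Maxwell law gives B(2πr) = μ₀ I_d (r²/R²), so B = μ₀ I_d r/(2πR²) = (4π×10^-7)(0.0172)(8.47×10^-3)/(2π·0.0328²) = 2.71×10^-8 T.

2.71×10^-8 T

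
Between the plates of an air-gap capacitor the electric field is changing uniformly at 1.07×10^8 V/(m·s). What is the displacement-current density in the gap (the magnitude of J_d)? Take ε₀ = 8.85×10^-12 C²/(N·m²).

9.47×10^-4 A/m²

The displacement-current density is ε₀ ∂E/∂t = (8.85×10^-12)(1.07×10^8) = 9.47×10^-4 A/m².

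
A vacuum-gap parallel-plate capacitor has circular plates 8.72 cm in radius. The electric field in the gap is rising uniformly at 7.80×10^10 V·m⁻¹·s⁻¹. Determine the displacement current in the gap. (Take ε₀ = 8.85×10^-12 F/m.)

With a uniform field, Φ_E = EA, so I_d = ε₀ A dE/dt = 0.0165 A.

0.0165 A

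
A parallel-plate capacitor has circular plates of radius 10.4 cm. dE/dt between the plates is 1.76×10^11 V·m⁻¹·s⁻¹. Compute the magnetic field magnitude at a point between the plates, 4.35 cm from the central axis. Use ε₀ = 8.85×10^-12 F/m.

4.26×10^-8 T

I_d = ε₀ dΦ_E/dt = ε₀ πR² (dE/dt) = (8.85×10^-12)(0.03398)(1.76×10^11) = 0.05293 A through the full plate area.
∮B·dl = μ₀ I_d,enc with I_d,enc = I_d r²/R² = 9.260×10^-3 A; so B = μ₀ I_d,enc/(2πr) = 4.26×10^-8 T.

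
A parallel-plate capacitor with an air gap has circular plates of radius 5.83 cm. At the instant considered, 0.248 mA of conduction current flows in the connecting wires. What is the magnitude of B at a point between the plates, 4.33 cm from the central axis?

By continuity the displacement current in the gap matches the conduction current: I_d = 2.48×10^-4 A.
For r < R the Ampère–Maxwell law gives B(2πr) = μ₀ I_d (r²/R²), so B = μ₀ I_d r/(2πR²) = (4π×10^-7)(2.48×10^-4)(0.0433)/(2π·0.0583²) = 6.32×10^-10 T.

6.32×10^-10 T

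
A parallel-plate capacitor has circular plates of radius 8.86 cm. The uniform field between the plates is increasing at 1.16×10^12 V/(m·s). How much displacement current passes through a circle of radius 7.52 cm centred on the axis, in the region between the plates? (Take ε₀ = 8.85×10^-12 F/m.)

0.182 A

Total displacement current: I_d = ε₀(πR²)(dE/dt) = (8.85×10^-12)(0.02466)(1.16×10^12) = 0.2532 A.
Since J_d is uniform, the enclosed fraction is (r/R)² = 0.7204, giving I_d,enc = 0.182 A.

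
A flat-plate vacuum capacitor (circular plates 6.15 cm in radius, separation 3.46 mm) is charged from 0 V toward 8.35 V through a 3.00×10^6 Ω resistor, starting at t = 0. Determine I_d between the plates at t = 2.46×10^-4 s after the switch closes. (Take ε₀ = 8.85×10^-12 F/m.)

1.87×10^-7 A

With C = ε₀A/d = (8.85×10^-12)(0.01188)/(3.46×10^-3) = 3.039×10^-11 F, the time constant is τ = RC = 9.117×10^-5 s, so t/τ = 2.698 and e^(−t/τ) = 0.06734.
I_d = I_cond = (V₀/R) e^(−t/τ) = (2.783×10^-6)(0.06734) = 1.87×10^-7 A.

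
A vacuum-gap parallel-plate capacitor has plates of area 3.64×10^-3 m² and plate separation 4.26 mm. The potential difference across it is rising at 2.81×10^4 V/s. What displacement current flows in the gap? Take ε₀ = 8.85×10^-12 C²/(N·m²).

2.12×10^-7 A

E = V/d so dE/dt = (dV/dt)/d = 6.596×10^6 V/(m·s), and I_d = ε₀ A dE/dt = (8.85×10^-12)(3.64×10^-3)(6.596×10^6) = 2.12×10^-7 A.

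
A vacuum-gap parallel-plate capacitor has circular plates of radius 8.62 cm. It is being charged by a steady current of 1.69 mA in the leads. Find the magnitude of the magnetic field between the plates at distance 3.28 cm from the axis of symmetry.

No conduction current crosses the gap, so I_d there equals the 1.69×10^-3 A in the leads.
An Ampèrian loop of radius r encloses a fraction (r/R)² of I_d. Then B·2πr = μ₀ I_d (r/R)², giving B = μ₀ I_d r/(2πR²) = 1.49×10^-9 T.

1.49×10^-9 T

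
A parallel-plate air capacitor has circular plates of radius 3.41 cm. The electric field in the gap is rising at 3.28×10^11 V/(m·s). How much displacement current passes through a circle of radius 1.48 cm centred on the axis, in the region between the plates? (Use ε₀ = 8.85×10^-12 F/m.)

2.00×10^-3 A

Total displacement current: I_d = ε₀(πR²)(dE/dt) = (8.85×10^-12)(3.653×10^-3)(3.28×10^11) = 0.01060 A.
Since J_d is uniform, the enclosed fraction is (r/R)² = 0.1884, giving I_d,enc = 2.00×10^-3 A.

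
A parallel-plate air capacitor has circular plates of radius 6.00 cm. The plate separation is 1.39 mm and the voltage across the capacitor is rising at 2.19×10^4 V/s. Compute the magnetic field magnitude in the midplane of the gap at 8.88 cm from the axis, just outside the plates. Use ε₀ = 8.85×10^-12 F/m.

With E = V/d, dE/dt = 1.576×10^7 V/(m·s) and πR² = 0.01131 m², giving I_d = ε₀ πR² dE/dt = 1.577×10^-6 A.
Outside the plates the loop encloses all of I_d, so B·2πr = μ₀ I_d and B = 3.55×10^-12 T.

3.55×10^-12 T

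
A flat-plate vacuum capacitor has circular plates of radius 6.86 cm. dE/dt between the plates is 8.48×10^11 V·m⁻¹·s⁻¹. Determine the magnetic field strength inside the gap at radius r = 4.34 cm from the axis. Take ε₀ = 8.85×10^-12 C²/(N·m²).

2.05×10^-7 T

Total displacement current: I_d = ε₀(πR²)(dE/dt) = (8.85×10^-12)(0.01478)(8.48×10^11) = 0.1109 A.
∮B·dl = μ₀ I_d,enc with I_d,enc = I_d r²/R² = 0.04439 A; so B = μ₀ I_d,enc/(2πr) = 2.05×10^-7 T.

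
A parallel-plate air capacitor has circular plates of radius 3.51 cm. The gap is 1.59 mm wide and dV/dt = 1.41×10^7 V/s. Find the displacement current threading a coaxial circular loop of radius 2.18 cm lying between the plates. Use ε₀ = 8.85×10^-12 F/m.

With E = V/d, dE/dt = 8.868×10^9 V/(m·s) and πR² = 3.870×10^-3 m², giving I_d = ε₀ πR² dE/dt = 3.037×10^-4 A.
Since J_d is uniform, the enclosed fraction is (r/R)² = 0.3857, giving I_d,enc = 1.17×10^-4 A.

1.17×10^-4 A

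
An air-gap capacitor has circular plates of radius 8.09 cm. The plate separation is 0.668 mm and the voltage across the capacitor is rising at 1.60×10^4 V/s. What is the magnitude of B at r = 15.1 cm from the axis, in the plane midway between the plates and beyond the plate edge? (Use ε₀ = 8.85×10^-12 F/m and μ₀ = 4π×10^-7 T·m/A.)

dE/dt = (dV/dt)/d = 2.395×10^7 V/(m·s); I_d = ε₀(πR²)(dE/dt) = (8.85×10^-12)(0.02056)(2.395×10^7) = 4.358×10^-6 A.
Outside the plates the loop encloses all of I_d, so B·2πr = μ₀ I_d and B = 5.77×10^-12 T.

5.77×10^-12 T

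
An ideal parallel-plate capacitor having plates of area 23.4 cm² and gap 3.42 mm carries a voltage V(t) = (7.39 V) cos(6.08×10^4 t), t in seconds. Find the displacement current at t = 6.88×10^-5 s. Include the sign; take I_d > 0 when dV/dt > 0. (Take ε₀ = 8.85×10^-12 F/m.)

dE/dt = (V₀ω/d)·−sin(ωt) with ωt = 4.18304 rad: (7.39)(6.08×10^4)(0.8631)/(3.42×10^-3) = 1.134×10^8 V/(m·s).
I_d = ε₀ A dE/dt = (8.85×10^-12)(2.34×10^-3)(1.134×10^8) = 2.35×10^-6 A.

2.35×10^-6 A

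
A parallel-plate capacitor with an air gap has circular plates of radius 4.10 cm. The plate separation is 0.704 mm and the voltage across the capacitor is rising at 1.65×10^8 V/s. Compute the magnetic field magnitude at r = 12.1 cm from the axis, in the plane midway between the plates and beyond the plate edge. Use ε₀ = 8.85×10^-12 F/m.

I_d = C dV/dt with C = ε₀πR²/d = 6.639×10^-11 F, so I_d = (6.639×10^-11)(1.65×10^8) = 0.01095 A.
For r ≥ R the full I_d is enclosed: B = μ₀ I_d/(2πr) = (4π×10^-7)(0.01095)/(2π·0.121) = 1.81×10^-8 T.

1.81×10^-8 T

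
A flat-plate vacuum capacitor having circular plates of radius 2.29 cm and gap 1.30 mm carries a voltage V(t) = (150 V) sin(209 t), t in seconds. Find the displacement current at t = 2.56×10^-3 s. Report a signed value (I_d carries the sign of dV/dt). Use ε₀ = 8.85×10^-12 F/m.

dE/dt = (V₀ω/d)·cos(ωt) with ωt = 0.53504 rad: (150)(209)(0.8602)/(1.30×10^-3) = 2.074×10^7 V/(m·s).
I_d = ε₀ A dE/dt = (8.85×10^-12)(1.647×10^-3)(2.074×10^7) = 3.02×10^-7 A.

3.02×10^-7 A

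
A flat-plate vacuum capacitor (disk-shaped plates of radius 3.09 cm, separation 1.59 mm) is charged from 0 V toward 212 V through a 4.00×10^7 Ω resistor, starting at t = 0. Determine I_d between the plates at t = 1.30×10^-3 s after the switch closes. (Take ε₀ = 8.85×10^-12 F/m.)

7.57×10^-7 A

C = ε₀A/d = (8.85×10^-12)(3.000×10^-3)/(1.59×10^-3) = 1.670×10^-11 F and τ = RC = 6.680×10^-4 s. I_d in the gap equals the RC charging current.
I_d(t) = (V₀/R) e^(−t/τ) = 5.300×10^-6 · e^(−1.946) = 7.57×10^-7 A.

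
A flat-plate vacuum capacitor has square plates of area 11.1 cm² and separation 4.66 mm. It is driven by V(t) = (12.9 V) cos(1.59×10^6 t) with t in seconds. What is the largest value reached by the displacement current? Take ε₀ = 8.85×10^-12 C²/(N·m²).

(dE/dt)_max = V₀ω/d = 4.402×10^9 V/(m·s); ω = 1.59×10^6 rad/s.
I_d,max = ε₀ A (dE/dt)_max = (8.85×10^-12)(1.11×10^-3)(4.402×10^9) = 4.32×10^-5 A.

4.32×10^-5 A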